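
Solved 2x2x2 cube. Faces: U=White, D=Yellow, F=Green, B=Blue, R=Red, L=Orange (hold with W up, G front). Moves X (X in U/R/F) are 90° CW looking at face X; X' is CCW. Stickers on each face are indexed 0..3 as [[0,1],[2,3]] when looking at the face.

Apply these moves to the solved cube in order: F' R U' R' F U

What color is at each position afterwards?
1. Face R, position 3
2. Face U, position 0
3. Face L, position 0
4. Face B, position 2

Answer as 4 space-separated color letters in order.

After move 1 (F'): F=GGGG U=WWRR R=YRYR D=OOYY L=OWOW
After move 2 (R): R=YYRR U=WGRG F=GOGY D=OBYB B=RBWB
After move 3 (U'): U=GGWR F=OWGY R=GORR B=YYWB L=RBOW
After move 4 (R'): R=ORGR U=GWWY F=OGGR D=OWYY B=BYBB
After move 5 (F): F=GORG U=GWWB R=WRYR D=GOYY L=ROOW
After move 6 (U): U=WGBW F=WRRG R=BYYR B=ROBB L=GOOW
Query 1: R[3] = R
Query 2: U[0] = W
Query 3: L[0] = G
Query 4: B[2] = B

Answer: R W G B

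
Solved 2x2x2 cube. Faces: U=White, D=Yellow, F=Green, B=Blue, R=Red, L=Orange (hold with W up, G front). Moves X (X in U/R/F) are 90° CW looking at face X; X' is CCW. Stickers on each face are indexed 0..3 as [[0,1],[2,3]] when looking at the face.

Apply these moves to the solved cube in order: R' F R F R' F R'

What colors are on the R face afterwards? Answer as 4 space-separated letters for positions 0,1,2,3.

Answer: R W G O

Derivation:
After move 1 (R'): R=RRRR U=WBWB F=GWGW D=YGYG B=YBYB
After move 2 (F): F=GGWW U=WBOO R=WRBR D=RRYG L=OYOG
After move 3 (R): R=BWRR U=WGOW F=GRWG D=RYYY B=OBBB
After move 4 (F): F=WGGR U=WGGY R=OWWR D=RBYY L=OROY
After move 5 (R'): R=WROW U=WBGO F=WGGY D=RGYR B=YBBB
After move 6 (F): F=GWYG U=WBYR R=GROW D=OWYR L=OROG
After move 7 (R'): R=RWGO U=WBYY F=GBYR D=OWYG B=RBWB
Query: R face = RWGO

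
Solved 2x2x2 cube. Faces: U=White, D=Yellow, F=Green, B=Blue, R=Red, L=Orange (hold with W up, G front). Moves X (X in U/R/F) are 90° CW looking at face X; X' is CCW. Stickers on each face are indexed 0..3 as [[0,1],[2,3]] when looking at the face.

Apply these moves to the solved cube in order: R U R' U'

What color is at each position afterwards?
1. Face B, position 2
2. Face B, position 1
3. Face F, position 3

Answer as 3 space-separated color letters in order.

After move 1 (R): R=RRRR U=WGWG F=GYGY D=YBYB B=WBWB
After move 2 (U): U=WWGG F=RRGY R=WBRR B=OOWB L=GYOO
After move 3 (R'): R=BRWR U=WWGO F=RWGG D=YRYY B=BOBB
After move 4 (U'): U=WOWG F=GYGG R=RWWR B=BRBB L=BOOO
Query 1: B[2] = B
Query 2: B[1] = R
Query 3: F[3] = G

Answer: B R G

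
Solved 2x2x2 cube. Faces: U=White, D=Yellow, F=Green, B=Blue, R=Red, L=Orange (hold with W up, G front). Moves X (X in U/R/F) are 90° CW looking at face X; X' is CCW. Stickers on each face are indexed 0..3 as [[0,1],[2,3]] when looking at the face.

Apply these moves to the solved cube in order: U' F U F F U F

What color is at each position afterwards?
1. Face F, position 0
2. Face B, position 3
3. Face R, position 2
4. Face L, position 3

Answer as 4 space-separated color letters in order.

After move 1 (U'): U=WWWW F=OOGG R=GGRR B=RRBB L=BBOO
After move 2 (F): F=GOGO U=WWOB R=WGWR D=RGYY L=BYOY
After move 3 (U): U=OWBW F=WGGO R=RRWR B=BYBB L=GOOY
After move 4 (F): F=GWOG U=OWYO R=BRWR D=WRYY L=GROG
After move 5 (F): F=OGGW U=OWGR R=YROR D=WBYY L=GWOR
After move 6 (U): U=GORW F=YRGW R=BYOR B=GWBB L=OGOR
After move 7 (F): F=GYWR U=GORG R=RYWR D=OBYY L=OWOB
Query 1: F[0] = G
Query 2: B[3] = B
Query 3: R[2] = W
Query 4: L[3] = B

Answer: G B W B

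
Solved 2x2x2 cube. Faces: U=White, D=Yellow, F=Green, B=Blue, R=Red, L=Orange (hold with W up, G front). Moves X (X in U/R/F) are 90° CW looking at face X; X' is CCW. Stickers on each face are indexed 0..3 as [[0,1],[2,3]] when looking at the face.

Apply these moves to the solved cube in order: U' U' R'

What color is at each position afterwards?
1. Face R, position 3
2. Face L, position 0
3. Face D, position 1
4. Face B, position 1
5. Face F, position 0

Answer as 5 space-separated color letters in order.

Answer: R R B G B

Derivation:
After move 1 (U'): U=WWWW F=OOGG R=GGRR B=RRBB L=BBOO
After move 2 (U'): U=WWWW F=BBGG R=OORR B=GGBB L=RROO
After move 3 (R'): R=OROR U=WBWG F=BWGW D=YBYG B=YGYB
Query 1: R[3] = R
Query 2: L[0] = R
Query 3: D[1] = B
Query 4: B[1] = G
Query 5: F[0] = B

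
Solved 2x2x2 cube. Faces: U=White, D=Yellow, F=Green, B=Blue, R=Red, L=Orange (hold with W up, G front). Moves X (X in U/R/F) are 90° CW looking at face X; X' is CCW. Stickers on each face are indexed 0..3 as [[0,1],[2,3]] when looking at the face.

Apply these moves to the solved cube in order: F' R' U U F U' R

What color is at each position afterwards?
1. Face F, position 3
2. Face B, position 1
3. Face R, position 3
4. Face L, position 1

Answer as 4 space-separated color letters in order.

Answer: G W Y W

Derivation:
After move 1 (F'): F=GGGG U=WWRR R=YRYR D=OOYY L=OWOW
After move 2 (R'): R=RRYY U=WBRB F=GWGR D=OGYG B=YBOB
After move 3 (U): U=RWBB F=RRGR R=YBYY B=OWOB L=GWOW
After move 4 (U): U=BRBW F=YBGR R=OWYY B=GWOB L=RROW
After move 5 (F): F=GYRB U=BRWR R=BWWY D=YOYG L=ROOG
After move 6 (U'): U=RRBW F=RORB R=GYWY B=BWOB L=GWOG
After move 7 (R): R=WGYY U=ROBB F=RORG D=YOYB B=WWRB
Query 1: F[3] = G
Query 2: B[1] = W
Query 3: R[3] = Y
Query 4: L[1] = W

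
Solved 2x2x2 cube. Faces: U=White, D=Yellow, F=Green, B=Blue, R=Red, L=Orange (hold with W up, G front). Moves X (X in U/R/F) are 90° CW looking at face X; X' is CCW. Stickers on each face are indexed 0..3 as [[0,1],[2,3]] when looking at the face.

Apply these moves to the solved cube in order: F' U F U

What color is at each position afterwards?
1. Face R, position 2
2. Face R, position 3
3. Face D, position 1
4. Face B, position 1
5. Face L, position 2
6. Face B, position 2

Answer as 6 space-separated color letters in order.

Answer: W R B O O B

Derivation:
After move 1 (F'): F=GGGG U=WWRR R=YRYR D=OOYY L=OWOW
After move 2 (U): U=RWRW F=YRGG R=BBYR B=OWBB L=GGOW
After move 3 (F): F=GYGR U=RWWG R=RBWR D=YBYY L=GOOO
After move 4 (U): U=WRGW F=RBGR R=OWWR B=GOBB L=GYOO
Query 1: R[2] = W
Query 2: R[3] = R
Query 3: D[1] = B
Query 4: B[1] = O
Query 5: L[2] = O
Query 6: B[2] = B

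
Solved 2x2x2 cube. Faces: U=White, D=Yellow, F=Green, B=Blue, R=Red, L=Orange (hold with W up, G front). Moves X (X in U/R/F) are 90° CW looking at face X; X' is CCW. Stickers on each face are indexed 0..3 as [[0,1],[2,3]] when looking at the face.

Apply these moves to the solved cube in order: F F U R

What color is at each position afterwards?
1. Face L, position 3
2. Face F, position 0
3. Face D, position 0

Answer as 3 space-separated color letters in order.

After move 1 (F): F=GGGG U=WWOO R=WRWR D=RRYY L=OYOY
After move 2 (F): F=GGGG U=WWYY R=OROR D=WWYY L=OROR
After move 3 (U): U=YWYW F=ORGG R=BBOR B=ORBB L=GGOR
After move 4 (R): R=OBRB U=YRYG F=OWGY D=WBYO B=WRWB
Query 1: L[3] = R
Query 2: F[0] = O
Query 3: D[0] = W

Answer: R O W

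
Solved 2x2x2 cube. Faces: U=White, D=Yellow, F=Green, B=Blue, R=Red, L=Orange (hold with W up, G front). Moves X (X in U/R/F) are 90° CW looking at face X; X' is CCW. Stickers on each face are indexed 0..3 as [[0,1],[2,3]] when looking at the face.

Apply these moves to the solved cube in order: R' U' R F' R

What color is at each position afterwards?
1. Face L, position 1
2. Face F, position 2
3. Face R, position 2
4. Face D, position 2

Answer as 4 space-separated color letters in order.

Answer: W O W Y

Derivation:
After move 1 (R'): R=RRRR U=WBWB F=GWGW D=YGYG B=YBYB
After move 2 (U'): U=BBWW F=OOGW R=GWRR B=RRYB L=YBOO
After move 3 (R): R=RGRW U=BOWW F=OGGG D=YYYR B=WRBB
After move 4 (F'): F=GGOG U=BORR R=YGYW D=BOYR L=YWOW
After move 5 (R): R=YYWG U=BGRG F=GOOR D=BBYW B=RROB
Query 1: L[1] = W
Query 2: F[2] = O
Query 3: R[2] = W
Query 4: D[2] = Y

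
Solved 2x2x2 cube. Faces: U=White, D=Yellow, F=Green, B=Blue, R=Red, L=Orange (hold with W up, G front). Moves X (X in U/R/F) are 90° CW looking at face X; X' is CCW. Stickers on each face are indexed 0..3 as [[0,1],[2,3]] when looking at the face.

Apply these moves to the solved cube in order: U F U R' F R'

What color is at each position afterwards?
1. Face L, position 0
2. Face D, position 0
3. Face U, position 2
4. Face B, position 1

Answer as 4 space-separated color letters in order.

After move 1 (U): U=WWWW F=RRGG R=BBRR B=OOBB L=GGOO
After move 2 (F): F=GRGR U=WWOG R=WBWR D=RBYY L=GYOY
After move 3 (U): U=OWGW F=WBGR R=OOWR B=GYBB L=GROY
After move 4 (R'): R=OROW U=OBGG F=WWGW D=RBYR B=YYBB
After move 5 (F): F=GWWW U=OBYR R=GRGW D=OOYR L=GROB
After move 6 (R'): R=RWGG U=OBYY F=GBWR D=OWYW B=RYOB
Query 1: L[0] = G
Query 2: D[0] = O
Query 3: U[2] = Y
Query 4: B[1] = Y

Answer: G O Y Y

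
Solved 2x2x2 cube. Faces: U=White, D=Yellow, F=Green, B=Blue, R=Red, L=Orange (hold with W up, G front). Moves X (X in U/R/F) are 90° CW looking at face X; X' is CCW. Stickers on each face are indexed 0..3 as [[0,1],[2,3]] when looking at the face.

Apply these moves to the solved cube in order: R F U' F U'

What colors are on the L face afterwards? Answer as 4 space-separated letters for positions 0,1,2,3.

After move 1 (R): R=RRRR U=WGWG F=GYGY D=YBYB B=WBWB
After move 2 (F): F=GGYY U=WGOO R=WRGR D=RRYB L=OYOB
After move 3 (U'): U=GOWO F=OYYY R=GGGR B=WRWB L=WBOB
After move 4 (F): F=YOYY U=GOBB R=WGOR D=GGYB L=WROR
After move 5 (U'): U=OBGB F=WRYY R=YOOR B=WGWB L=WROR
Query: L face = WROR

Answer: W R O R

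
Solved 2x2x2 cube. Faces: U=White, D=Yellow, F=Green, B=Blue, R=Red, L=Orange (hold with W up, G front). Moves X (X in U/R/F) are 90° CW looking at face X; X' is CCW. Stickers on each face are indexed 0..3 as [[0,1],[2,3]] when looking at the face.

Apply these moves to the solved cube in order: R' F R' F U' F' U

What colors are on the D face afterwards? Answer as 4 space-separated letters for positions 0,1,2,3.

Answer: B G Y W

Derivation:
After move 1 (R'): R=RRRR U=WBWB F=GWGW D=YGYG B=YBYB
After move 2 (F): F=GGWW U=WBOO R=WRBR D=RRYG L=OYOG
After move 3 (R'): R=RRWB U=WYOY F=GBWO D=RGYW B=GBRB
After move 4 (F): F=WGOB U=WYGY R=ORYB D=WRYW L=OROG
After move 5 (U'): U=YYWG F=OROB R=WGYB B=ORRB L=GBOG
After move 6 (F'): F=RBOO U=YYWY R=RGWB D=BGYW L=GGOW
After move 7 (U): U=WYYY F=RGOO R=ORWB B=GGRB L=RBOW
Query: D face = BGYW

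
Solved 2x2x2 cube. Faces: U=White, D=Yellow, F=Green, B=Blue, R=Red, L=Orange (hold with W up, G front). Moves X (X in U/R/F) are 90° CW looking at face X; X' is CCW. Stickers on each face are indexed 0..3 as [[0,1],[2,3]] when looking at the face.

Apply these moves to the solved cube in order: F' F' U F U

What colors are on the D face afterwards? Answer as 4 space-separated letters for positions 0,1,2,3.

Answer: O B Y Y

Derivation:
After move 1 (F'): F=GGGG U=WWRR R=YRYR D=OOYY L=OWOW
After move 2 (F'): F=GGGG U=WWYY R=OROR D=WWYY L=OROR
After move 3 (U): U=YWYW F=ORGG R=BBOR B=ORBB L=GGOR
After move 4 (F): F=GOGR U=YWRG R=YBWR D=OBYY L=GWOW
After move 5 (U): U=RYGW F=YBGR R=ORWR B=GWBB L=GOOW
Query: D face = OBYY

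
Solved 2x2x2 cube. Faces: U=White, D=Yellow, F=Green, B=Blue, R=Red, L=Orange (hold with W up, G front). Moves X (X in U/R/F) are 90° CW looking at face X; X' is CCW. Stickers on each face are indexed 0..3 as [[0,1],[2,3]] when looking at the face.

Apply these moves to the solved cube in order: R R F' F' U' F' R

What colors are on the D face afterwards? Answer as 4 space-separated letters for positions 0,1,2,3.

Answer: B G Y O

Derivation:
After move 1 (R): R=RRRR U=WGWG F=GYGY D=YBYB B=WBWB
After move 2 (R): R=RRRR U=WYWY F=GBGB D=YWYW B=GBGB
After move 3 (F'): F=BBGG U=WYRR R=WRYR D=OOYW L=OYOW
After move 4 (F'): F=BGBG U=WYWY R=OROR D=YWYW L=OROR
After move 5 (U'): U=YYWW F=ORBG R=BGOR B=ORGB L=GBOR
After move 6 (F'): F=RGOB U=YYBO R=WGYR D=BRYW L=GWOW
After move 7 (R): R=YWRG U=YGBB F=RROW D=BGYO B=ORYB
Query: D face = BGYO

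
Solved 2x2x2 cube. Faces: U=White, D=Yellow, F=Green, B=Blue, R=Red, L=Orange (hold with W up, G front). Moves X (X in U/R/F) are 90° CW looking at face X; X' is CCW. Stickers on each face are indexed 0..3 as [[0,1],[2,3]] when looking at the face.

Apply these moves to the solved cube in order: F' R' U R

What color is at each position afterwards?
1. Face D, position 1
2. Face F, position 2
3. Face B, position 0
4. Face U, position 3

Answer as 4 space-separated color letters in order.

Answer: O G B R

Derivation:
After move 1 (F'): F=GGGG U=WWRR R=YRYR D=OOYY L=OWOW
After move 2 (R'): R=RRYY U=WBRB F=GWGR D=OGYG B=YBOB
After move 3 (U): U=RWBB F=RRGR R=YBYY B=OWOB L=GWOW
After move 4 (R): R=YYYB U=RRBR F=RGGG D=OOYO B=BWWB
Query 1: D[1] = O
Query 2: F[2] = G
Query 3: B[0] = B
Query 4: U[3] = R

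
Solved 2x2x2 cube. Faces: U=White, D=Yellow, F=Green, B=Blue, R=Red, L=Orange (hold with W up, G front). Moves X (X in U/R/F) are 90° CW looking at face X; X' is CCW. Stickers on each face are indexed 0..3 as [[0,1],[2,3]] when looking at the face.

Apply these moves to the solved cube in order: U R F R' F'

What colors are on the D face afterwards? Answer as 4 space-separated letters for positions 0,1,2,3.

Answer: Y B Y Y

Derivation:
After move 1 (U): U=WWWW F=RRGG R=BBRR B=OOBB L=GGOO
After move 2 (R): R=RBRB U=WRWG F=RYGY D=YBYO B=WOWB
After move 3 (F): F=GRYY U=WROG R=WBGB D=RRYO L=GYOB
After move 4 (R'): R=BBWG U=WWOW F=GRYG D=RRYY B=OORB
After move 5 (F'): F=RGGY U=WWBW R=RBRG D=YBYY L=GWOO
Query: D face = YBYY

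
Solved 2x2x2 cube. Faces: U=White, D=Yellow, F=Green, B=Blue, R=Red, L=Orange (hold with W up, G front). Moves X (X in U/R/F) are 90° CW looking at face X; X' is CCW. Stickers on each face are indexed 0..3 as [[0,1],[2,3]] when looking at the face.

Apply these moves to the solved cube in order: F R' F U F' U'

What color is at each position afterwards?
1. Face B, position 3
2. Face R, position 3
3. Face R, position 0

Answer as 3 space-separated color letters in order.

After move 1 (F): F=GGGG U=WWOO R=WRWR D=RRYY L=OYOY
After move 2 (R'): R=RRWW U=WBOB F=GWGO D=RGYG B=YBRB
After move 3 (F): F=GGOW U=WBYY R=ORBW D=WRYG L=OROG
After move 4 (U): U=YWYB F=OROW R=YBBW B=ORRB L=GGOG
After move 5 (F'): F=RWOO U=YWYB R=RBWW D=GGYG L=GBOY
After move 6 (U'): U=WBYY F=GBOO R=RWWW B=RBRB L=OROY
Query 1: B[3] = B
Query 2: R[3] = W
Query 3: R[0] = R

Answer: B W R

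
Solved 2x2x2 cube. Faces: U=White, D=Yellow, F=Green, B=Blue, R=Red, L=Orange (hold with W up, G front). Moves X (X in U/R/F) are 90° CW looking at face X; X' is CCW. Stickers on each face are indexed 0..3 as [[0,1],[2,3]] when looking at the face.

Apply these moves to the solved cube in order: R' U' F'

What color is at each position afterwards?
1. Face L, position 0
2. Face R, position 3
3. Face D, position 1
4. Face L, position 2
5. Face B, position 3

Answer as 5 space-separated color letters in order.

After move 1 (R'): R=RRRR U=WBWB F=GWGW D=YGYG B=YBYB
After move 2 (U'): U=BBWW F=OOGW R=GWRR B=RRYB L=YBOO
After move 3 (F'): F=OWOG U=BBGR R=GWYR D=BOYG L=YWOW
Query 1: L[0] = Y
Query 2: R[3] = R
Query 3: D[1] = O
Query 4: L[2] = O
Query 5: B[3] = B

Answer: Y R O O B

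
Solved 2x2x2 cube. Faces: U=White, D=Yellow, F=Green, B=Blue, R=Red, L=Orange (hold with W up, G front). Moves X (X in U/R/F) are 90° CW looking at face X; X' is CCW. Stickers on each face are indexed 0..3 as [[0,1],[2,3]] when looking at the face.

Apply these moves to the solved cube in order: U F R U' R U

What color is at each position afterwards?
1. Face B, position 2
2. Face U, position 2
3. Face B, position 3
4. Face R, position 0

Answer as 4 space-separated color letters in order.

Answer: R Y B O

Derivation:
After move 1 (U): U=WWWW F=RRGG R=BBRR B=OOBB L=GGOO
After move 2 (F): F=GRGR U=WWOG R=WBWR D=RBYY L=GYOY
After move 3 (R): R=WWRB U=WROR F=GBGY D=RBYO B=GOWB
After move 4 (U'): U=RRWO F=GYGY R=GBRB B=WWWB L=GOOY
After move 5 (R): R=RGBB U=RYWY F=GBGO D=RWYW B=OWRB
After move 6 (U): U=WRYY F=RGGO R=OWBB B=GORB L=GBOY
Query 1: B[2] = R
Query 2: U[2] = Y
Query 3: B[3] = B
Query 4: R[0] = O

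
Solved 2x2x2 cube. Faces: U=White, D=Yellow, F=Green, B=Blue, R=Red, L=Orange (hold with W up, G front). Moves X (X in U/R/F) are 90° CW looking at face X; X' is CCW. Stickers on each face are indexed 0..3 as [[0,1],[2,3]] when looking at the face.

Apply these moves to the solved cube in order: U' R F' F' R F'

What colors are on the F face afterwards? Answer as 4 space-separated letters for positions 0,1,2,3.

Answer: W R Y Y

Derivation:
After move 1 (U'): U=WWWW F=OOGG R=GGRR B=RRBB L=BBOO
After move 2 (R): R=RGRG U=WOWG F=OYGY D=YBYR B=WRWB
After move 3 (F'): F=YYOG U=WORR R=BGYG D=BOYR L=BGOW
After move 4 (F'): F=YGYO U=WOBY R=OGBG D=GWYR L=BROR
After move 5 (R): R=BOGG U=WGBO F=YWYR D=GWYW B=YROB
After move 6 (F'): F=WRYY U=WGBG R=WOGG D=RRYW L=BOOB
Query: F face = WRYY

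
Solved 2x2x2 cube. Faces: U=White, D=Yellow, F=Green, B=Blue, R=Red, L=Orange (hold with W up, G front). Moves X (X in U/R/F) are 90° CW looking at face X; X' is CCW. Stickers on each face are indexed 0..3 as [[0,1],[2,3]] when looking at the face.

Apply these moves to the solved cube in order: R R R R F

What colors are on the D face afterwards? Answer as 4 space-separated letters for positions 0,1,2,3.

Answer: R R Y Y

Derivation:
After move 1 (R): R=RRRR U=WGWG F=GYGY D=YBYB B=WBWB
After move 2 (R): R=RRRR U=WYWY F=GBGB D=YWYW B=GBGB
After move 3 (R): R=RRRR U=WBWB F=GWGW D=YGYG B=YBYB
After move 4 (R): R=RRRR U=WWWW F=GGGG D=YYYY B=BBBB
After move 5 (F): F=GGGG U=WWOO R=WRWR D=RRYY L=OYOY
Query: D face = RRYY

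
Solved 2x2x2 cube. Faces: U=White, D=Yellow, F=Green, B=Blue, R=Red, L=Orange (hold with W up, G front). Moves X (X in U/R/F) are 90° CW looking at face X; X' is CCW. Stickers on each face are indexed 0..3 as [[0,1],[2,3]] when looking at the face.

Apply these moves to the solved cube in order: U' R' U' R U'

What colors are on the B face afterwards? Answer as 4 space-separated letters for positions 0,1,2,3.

After move 1 (U'): U=WWWW F=OOGG R=GGRR B=RRBB L=BBOO
After move 2 (R'): R=GRGR U=WBWR F=OWGW D=YOYG B=YRYB
After move 3 (U'): U=BRWW F=BBGW R=OWGR B=GRYB L=YROO
After move 4 (R): R=GORW U=BBWW F=BOGG D=YYYG B=WRRB
After move 5 (U'): U=BWBW F=YRGG R=BORW B=GORB L=WROO
Query: B face = GORB

Answer: G O R B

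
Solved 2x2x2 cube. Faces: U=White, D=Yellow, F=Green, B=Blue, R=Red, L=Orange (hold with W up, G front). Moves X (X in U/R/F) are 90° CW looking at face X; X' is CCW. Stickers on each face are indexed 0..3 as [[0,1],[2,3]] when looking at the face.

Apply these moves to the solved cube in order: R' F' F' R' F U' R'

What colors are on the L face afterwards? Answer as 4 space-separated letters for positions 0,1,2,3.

Answer: G B O G

Derivation:
After move 1 (R'): R=RRRR U=WBWB F=GWGW D=YGYG B=YBYB
After move 2 (F'): F=WWGG U=WBRR R=GRYR D=OOYG L=OBOW
After move 3 (F'): F=WGWG U=WBGY R=OROR D=BWYG L=OROR
After move 4 (R'): R=RROO U=WYGY F=WBWY D=BGYG B=GBWB
After move 5 (F): F=WWYB U=WYRR R=GRYO D=ORYG L=OBOG
After move 6 (U'): U=YRWR F=OBYB R=WWYO B=GRWB L=GBOG
After move 7 (R'): R=WOWY U=YWWG F=ORYR D=OBYB B=GRRB
Query: L face = GBOG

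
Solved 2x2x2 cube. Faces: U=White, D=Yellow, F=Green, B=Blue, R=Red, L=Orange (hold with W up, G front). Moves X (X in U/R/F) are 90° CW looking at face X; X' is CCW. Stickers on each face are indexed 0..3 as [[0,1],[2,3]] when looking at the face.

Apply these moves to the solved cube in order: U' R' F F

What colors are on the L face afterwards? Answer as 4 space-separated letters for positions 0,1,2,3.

After move 1 (U'): U=WWWW F=OOGG R=GGRR B=RRBB L=BBOO
After move 2 (R'): R=GRGR U=WBWR F=OWGW D=YOYG B=YRYB
After move 3 (F): F=GOWW U=WBOB R=WRRR D=GGYG L=BYOO
After move 4 (F): F=WGWO U=WBOY R=ORBR D=RWYG L=BGOG
Query: L face = BGOG

Answer: B G O G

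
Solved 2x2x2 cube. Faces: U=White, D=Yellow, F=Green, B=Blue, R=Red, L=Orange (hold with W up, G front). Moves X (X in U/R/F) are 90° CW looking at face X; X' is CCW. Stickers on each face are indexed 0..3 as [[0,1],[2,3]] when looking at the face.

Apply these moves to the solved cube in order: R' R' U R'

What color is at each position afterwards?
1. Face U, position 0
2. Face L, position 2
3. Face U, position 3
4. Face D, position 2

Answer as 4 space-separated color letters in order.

Answer: W O O Y

Derivation:
After move 1 (R'): R=RRRR U=WBWB F=GWGW D=YGYG B=YBYB
After move 2 (R'): R=RRRR U=WYWY F=GBGB D=YWYW B=GBGB
After move 3 (U): U=WWYY F=RRGB R=GBRR B=OOGB L=GBOO
After move 4 (R'): R=BRGR U=WGYO F=RWGY D=YRYB B=WOWB
Query 1: U[0] = W
Query 2: L[2] = O
Query 3: U[3] = O
Query 4: D[2] = Y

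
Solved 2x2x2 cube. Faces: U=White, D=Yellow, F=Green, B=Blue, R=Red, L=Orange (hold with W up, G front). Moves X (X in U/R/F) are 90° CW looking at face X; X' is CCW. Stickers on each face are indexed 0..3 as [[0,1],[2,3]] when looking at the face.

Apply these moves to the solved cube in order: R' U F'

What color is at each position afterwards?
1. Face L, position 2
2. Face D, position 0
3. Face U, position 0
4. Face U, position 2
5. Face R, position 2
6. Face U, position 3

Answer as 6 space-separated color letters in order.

Answer: O W W Y Y R

Derivation:
After move 1 (R'): R=RRRR U=WBWB F=GWGW D=YGYG B=YBYB
After move 2 (U): U=WWBB F=RRGW R=YBRR B=OOYB L=GWOO
After move 3 (F'): F=RWRG U=WWYR R=GBYR D=WOYG L=GBOB
Query 1: L[2] = O
Query 2: D[0] = W
Query 3: U[0] = W
Query 4: U[2] = Y
Query 5: R[2] = Y
Query 6: U[3] = R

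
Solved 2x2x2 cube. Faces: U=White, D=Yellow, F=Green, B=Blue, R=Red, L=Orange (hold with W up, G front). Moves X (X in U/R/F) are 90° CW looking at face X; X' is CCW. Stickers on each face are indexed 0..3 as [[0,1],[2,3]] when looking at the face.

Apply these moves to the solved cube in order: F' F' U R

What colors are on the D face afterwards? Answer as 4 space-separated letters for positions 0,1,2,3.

After move 1 (F'): F=GGGG U=WWRR R=YRYR D=OOYY L=OWOW
After move 2 (F'): F=GGGG U=WWYY R=OROR D=WWYY L=OROR
After move 3 (U): U=YWYW F=ORGG R=BBOR B=ORBB L=GGOR
After move 4 (R): R=OBRB U=YRYG F=OWGY D=WBYO B=WRWB
Query: D face = WBYO

Answer: W B Y O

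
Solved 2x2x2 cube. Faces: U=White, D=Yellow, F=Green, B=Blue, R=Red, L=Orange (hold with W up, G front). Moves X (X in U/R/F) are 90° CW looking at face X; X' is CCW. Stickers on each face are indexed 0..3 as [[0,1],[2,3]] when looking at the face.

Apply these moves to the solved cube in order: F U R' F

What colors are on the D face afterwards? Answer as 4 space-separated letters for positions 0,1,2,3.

Answer: B B Y G

Derivation:
After move 1 (F): F=GGGG U=WWOO R=WRWR D=RRYY L=OYOY
After move 2 (U): U=OWOW F=WRGG R=BBWR B=OYBB L=GGOY
After move 3 (R'): R=BRBW U=OBOO F=WWGW D=RRYG B=YYRB
After move 4 (F): F=GWWW U=OBYG R=OROW D=BBYG L=GROR
Query: D face = BBYG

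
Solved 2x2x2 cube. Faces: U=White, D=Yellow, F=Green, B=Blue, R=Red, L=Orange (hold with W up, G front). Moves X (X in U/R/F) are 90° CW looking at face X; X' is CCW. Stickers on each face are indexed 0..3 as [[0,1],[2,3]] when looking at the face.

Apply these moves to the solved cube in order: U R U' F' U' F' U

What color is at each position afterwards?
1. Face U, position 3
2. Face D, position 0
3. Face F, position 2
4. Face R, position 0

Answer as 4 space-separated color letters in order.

After move 1 (U): U=WWWW F=RRGG R=BBRR B=OOBB L=GGOO
After move 2 (R): R=RBRB U=WRWG F=RYGY D=YBYO B=WOWB
After move 3 (U'): U=RGWW F=GGGY R=RYRB B=RBWB L=WOOO
After move 4 (F'): F=GYGG U=RGRR R=BYYB D=OOYO L=WWOW
After move 5 (U'): U=GRRR F=WWGG R=GYYB B=BYWB L=RBOW
After move 6 (F'): F=WGWG U=GRGY R=OYOB D=BWYO L=RROR
After move 7 (U): U=GGYR F=OYWG R=BYOB B=RRWB L=WGOR
Query 1: U[3] = R
Query 2: D[0] = B
Query 3: F[2] = W
Query 4: R[0] = B

Answer: R B W B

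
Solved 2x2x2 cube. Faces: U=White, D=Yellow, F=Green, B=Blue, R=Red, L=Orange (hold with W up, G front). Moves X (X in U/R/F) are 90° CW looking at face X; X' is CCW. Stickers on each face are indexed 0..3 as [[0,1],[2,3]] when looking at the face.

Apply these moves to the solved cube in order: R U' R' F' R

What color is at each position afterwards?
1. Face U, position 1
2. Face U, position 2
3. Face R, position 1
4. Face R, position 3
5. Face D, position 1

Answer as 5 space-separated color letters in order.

After move 1 (R): R=RRRR U=WGWG F=GYGY D=YBYB B=WBWB
After move 2 (U'): U=GGWW F=OOGY R=GYRR B=RRWB L=WBOO
After move 3 (R'): R=YRGR U=GWWR F=OGGW D=YOYY B=BRBB
After move 4 (F'): F=GWOG U=GWYG R=ORYR D=BOYY L=WROW
After move 5 (R): R=YORR U=GWYG F=GOOY D=BBYB B=GRWB
Query 1: U[1] = W
Query 2: U[2] = Y
Query 3: R[1] = O
Query 4: R[3] = R
Query 5: D[1] = B

Answer: W Y O R B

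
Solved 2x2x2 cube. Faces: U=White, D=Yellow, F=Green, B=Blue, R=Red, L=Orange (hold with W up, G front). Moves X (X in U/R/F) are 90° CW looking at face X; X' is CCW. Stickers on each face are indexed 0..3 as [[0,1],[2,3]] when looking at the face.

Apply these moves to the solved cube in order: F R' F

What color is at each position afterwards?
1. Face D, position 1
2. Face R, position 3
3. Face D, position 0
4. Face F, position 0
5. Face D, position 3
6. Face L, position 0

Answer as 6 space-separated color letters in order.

Answer: R W W G G O

Derivation:
After move 1 (F): F=GGGG U=WWOO R=WRWR D=RRYY L=OYOY
After move 2 (R'): R=RRWW U=WBOB F=GWGO D=RGYG B=YBRB
After move 3 (F): F=GGOW U=WBYY R=ORBW D=WRYG L=OROG
Query 1: D[1] = R
Query 2: R[3] = W
Query 3: D[0] = W
Query 4: F[0] = G
Query 5: D[3] = G
Query 6: L[0] = O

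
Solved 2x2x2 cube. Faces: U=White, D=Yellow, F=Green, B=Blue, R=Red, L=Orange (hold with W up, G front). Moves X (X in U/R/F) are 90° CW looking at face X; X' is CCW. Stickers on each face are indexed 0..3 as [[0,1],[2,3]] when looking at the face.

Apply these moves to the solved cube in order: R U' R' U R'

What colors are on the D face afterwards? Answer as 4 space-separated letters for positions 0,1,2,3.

Answer: Y R Y W

Derivation:
After move 1 (R): R=RRRR U=WGWG F=GYGY D=YBYB B=WBWB
After move 2 (U'): U=GGWW F=OOGY R=GYRR B=RRWB L=WBOO
After move 3 (R'): R=YRGR U=GWWR F=OGGW D=YOYY B=BRBB
After move 4 (U): U=WGRW F=YRGW R=BRGR B=WBBB L=OGOO
After move 5 (R'): R=RRBG U=WBRW F=YGGW D=YRYW B=YBOB
Query: D face = YRYW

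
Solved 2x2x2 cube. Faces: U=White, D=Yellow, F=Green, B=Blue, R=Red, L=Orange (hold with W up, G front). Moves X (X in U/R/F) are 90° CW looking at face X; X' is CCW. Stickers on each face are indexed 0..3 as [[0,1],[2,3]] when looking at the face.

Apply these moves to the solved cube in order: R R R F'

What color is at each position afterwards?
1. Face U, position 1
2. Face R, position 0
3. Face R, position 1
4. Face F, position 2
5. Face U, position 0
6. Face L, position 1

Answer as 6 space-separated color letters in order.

Answer: B G R G W B

Derivation:
After move 1 (R): R=RRRR U=WGWG F=GYGY D=YBYB B=WBWB
After move 2 (R): R=RRRR U=WYWY F=GBGB D=YWYW B=GBGB
After move 3 (R): R=RRRR U=WBWB F=GWGW D=YGYG B=YBYB
After move 4 (F'): F=WWGG U=WBRR R=GRYR D=OOYG L=OBOW
Query 1: U[1] = B
Query 2: R[0] = G
Query 3: R[1] = R
Query 4: F[2] = G
Query 5: U[0] = W
Query 6: L[1] = B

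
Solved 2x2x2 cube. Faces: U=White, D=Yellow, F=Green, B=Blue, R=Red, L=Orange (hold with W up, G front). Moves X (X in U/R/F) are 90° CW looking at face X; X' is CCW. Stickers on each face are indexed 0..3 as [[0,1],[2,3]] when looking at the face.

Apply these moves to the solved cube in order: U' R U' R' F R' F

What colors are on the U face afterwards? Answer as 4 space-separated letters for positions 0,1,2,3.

Answer: O B B Y

Derivation:
After move 1 (U'): U=WWWW F=OOGG R=GGRR B=RRBB L=BBOO
After move 2 (R): R=RGRG U=WOWG F=OYGY D=YBYR B=WRWB
After move 3 (U'): U=OGWW F=BBGY R=OYRG B=RGWB L=WROO
After move 4 (R'): R=YGOR U=OWWR F=BGGW D=YBYY B=RGBB
After move 5 (F): F=GBWG U=OWOR R=WGRR D=OYYY L=WYOB
After move 6 (R'): R=GRWR U=OBOR F=GWWR D=OBYG B=YGYB
After move 7 (F): F=WGRW U=OBBY R=ORRR D=WGYG L=WOOB
Query: U face = OBBY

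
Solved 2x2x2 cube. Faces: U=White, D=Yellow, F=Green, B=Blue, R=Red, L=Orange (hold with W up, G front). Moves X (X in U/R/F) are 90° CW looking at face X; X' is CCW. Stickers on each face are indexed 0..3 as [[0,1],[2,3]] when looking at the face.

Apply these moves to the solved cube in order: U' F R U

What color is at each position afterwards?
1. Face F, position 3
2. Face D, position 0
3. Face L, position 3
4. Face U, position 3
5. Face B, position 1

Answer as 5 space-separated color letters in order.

After move 1 (U'): U=WWWW F=OOGG R=GGRR B=RRBB L=BBOO
After move 2 (F): F=GOGO U=WWOB R=WGWR D=RGYY L=BYOY
After move 3 (R): R=WWRG U=WOOO F=GGGY D=RBYR B=BRWB
After move 4 (U): U=OWOO F=WWGY R=BRRG B=BYWB L=GGOY
Query 1: F[3] = Y
Query 2: D[0] = R
Query 3: L[3] = Y
Query 4: U[3] = O
Query 5: B[1] = Y

Answer: Y R Y O Y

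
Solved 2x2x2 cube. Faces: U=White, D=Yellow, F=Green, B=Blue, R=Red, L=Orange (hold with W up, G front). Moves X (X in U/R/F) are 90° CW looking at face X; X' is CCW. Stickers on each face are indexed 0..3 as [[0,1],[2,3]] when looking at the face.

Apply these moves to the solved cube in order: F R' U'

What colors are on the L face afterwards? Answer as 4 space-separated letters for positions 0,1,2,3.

Answer: Y B O Y

Derivation:
After move 1 (F): F=GGGG U=WWOO R=WRWR D=RRYY L=OYOY
After move 2 (R'): R=RRWW U=WBOB F=GWGO D=RGYG B=YBRB
After move 3 (U'): U=BBWO F=OYGO R=GWWW B=RRRB L=YBOY
Query: L face = YBOY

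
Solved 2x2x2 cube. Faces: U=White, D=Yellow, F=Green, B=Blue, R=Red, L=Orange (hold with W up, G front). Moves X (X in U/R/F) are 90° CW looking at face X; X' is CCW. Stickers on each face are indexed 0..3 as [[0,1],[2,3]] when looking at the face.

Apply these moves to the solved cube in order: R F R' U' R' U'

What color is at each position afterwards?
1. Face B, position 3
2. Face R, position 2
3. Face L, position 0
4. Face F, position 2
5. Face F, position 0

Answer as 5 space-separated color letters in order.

After move 1 (R): R=RRRR U=WGWG F=GYGY D=YBYB B=WBWB
After move 2 (F): F=GGYY U=WGOO R=WRGR D=RRYB L=OYOB
After move 3 (R'): R=RRWG U=WWOW F=GGYO D=RGYY B=BBRB
After move 4 (U'): U=WWWO F=OYYO R=GGWG B=RRRB L=BBOB
After move 5 (R'): R=GGGW U=WRWR F=OWYO D=RYYO B=YRGB
After move 6 (U'): U=RRWW F=BBYO R=OWGW B=GGGB L=YROB
Query 1: B[3] = B
Query 2: R[2] = G
Query 3: L[0] = Y
Query 4: F[2] = Y
Query 5: F[0] = B

Answer: B G Y Y B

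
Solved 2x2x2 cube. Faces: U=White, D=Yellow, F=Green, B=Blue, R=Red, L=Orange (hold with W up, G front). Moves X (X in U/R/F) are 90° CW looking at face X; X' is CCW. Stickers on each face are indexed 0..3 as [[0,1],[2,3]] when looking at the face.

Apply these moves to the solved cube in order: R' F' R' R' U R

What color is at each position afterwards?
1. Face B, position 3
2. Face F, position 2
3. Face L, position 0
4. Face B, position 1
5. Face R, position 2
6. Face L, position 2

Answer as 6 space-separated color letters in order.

Answer: B G W B G O

Derivation:
After move 1 (R'): R=RRRR U=WBWB F=GWGW D=YGYG B=YBYB
After move 2 (F'): F=WWGG U=WBRR R=GRYR D=OOYG L=OBOW
After move 3 (R'): R=RRGY U=WYRY F=WBGR D=OWYG B=GBOB
After move 4 (R'): R=RYRG U=WORG F=WYGY D=OBYR B=GBWB
After move 5 (U): U=RWGO F=RYGY R=GBRG B=OBWB L=WYOW
After move 6 (R): R=RGGB U=RYGY F=RBGR D=OWYO B=OBWB
Query 1: B[3] = B
Query 2: F[2] = G
Query 3: L[0] = W
Query 4: B[1] = B
Query 5: R[2] = G
Query 6: L[2] = O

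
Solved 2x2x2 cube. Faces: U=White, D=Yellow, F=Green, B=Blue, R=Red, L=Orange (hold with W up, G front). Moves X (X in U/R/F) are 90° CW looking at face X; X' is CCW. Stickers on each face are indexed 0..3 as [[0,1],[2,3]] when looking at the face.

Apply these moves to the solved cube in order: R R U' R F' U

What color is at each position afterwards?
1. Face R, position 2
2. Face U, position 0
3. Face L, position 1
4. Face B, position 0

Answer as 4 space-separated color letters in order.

Answer: Y R W G

Derivation:
After move 1 (R): R=RRRR U=WGWG F=GYGY D=YBYB B=WBWB
After move 2 (R): R=RRRR U=WYWY F=GBGB D=YWYW B=GBGB
After move 3 (U'): U=YYWW F=OOGB R=GBRR B=RRGB L=GBOO
After move 4 (R): R=RGRB U=YOWB F=OWGW D=YGYR B=WRYB
After move 5 (F'): F=WWOG U=YORR R=GGYB D=BOYR L=GBOW
After move 6 (U): U=RYRO F=GGOG R=WRYB B=GBYB L=WWOW
Query 1: R[2] = Y
Query 2: U[0] = R
Query 3: L[1] = W
Query 4: B[0] = G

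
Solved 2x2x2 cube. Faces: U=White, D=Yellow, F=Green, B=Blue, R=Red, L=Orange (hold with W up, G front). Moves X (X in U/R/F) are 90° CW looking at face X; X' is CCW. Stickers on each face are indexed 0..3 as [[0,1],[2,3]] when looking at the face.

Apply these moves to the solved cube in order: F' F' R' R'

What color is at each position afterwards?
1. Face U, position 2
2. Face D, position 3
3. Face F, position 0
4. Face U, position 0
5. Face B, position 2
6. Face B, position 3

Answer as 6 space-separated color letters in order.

Answer: Y Y G W G B

Derivation:
After move 1 (F'): F=GGGG U=WWRR R=YRYR D=OOYY L=OWOW
After move 2 (F'): F=GGGG U=WWYY R=OROR D=WWYY L=OROR
After move 3 (R'): R=RROO U=WBYB F=GWGY D=WGYG B=YBWB
After move 4 (R'): R=RORO U=WWYY F=GBGB D=WWYY B=GBGB
Query 1: U[2] = Y
Query 2: D[3] = Y
Query 3: F[0] = G
Query 4: U[0] = W
Query 5: B[2] = G
Query 6: B[3] = B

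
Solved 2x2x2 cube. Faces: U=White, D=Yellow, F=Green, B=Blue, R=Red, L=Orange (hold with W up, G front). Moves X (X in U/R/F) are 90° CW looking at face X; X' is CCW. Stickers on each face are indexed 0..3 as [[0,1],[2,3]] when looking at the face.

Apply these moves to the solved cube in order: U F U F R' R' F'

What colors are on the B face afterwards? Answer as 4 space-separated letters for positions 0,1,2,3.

After move 1 (U): U=WWWW F=RRGG R=BBRR B=OOBB L=GGOO
After move 2 (F): F=GRGR U=WWOG R=WBWR D=RBYY L=GYOY
After move 3 (U): U=OWGW F=WBGR R=OOWR B=GYBB L=GROY
After move 4 (F): F=GWRB U=OWYR R=GOWR D=WOYY L=GROB
After move 5 (R'): R=ORGW U=OBYG F=GWRR D=WWYB B=YYOB
After move 6 (R'): R=RWOG U=OOYY F=GBRG D=WWYR B=BYWB
After move 7 (F'): F=BGGR U=OORO R=WWWG D=RBYR L=GYOY
Query: B face = BYWB

Answer: B Y W B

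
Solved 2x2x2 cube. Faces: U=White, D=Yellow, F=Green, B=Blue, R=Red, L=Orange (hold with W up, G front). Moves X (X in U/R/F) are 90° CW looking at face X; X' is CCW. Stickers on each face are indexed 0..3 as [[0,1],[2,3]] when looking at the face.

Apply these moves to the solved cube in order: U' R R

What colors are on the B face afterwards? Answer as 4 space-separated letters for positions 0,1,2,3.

After move 1 (U'): U=WWWW F=OOGG R=GGRR B=RRBB L=BBOO
After move 2 (R): R=RGRG U=WOWG F=OYGY D=YBYR B=WRWB
After move 3 (R): R=RRGG U=WYWY F=OBGR D=YWYW B=GROB
Query: B face = GROB

Answer: G R O B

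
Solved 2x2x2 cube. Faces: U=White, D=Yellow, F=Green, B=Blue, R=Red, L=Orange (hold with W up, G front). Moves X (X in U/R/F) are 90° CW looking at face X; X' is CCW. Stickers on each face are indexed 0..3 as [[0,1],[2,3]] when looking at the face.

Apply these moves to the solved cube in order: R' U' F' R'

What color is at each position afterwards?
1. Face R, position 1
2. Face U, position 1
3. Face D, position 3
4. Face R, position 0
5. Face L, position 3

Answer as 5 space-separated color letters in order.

Answer: R Y G W W

Derivation:
After move 1 (R'): R=RRRR U=WBWB F=GWGW D=YGYG B=YBYB
After move 2 (U'): U=BBWW F=OOGW R=GWRR B=RRYB L=YBOO
After move 3 (F'): F=OWOG U=BBGR R=GWYR D=BOYG L=YWOW
After move 4 (R'): R=WRGY U=BYGR F=OBOR D=BWYG B=GROB
Query 1: R[1] = R
Query 2: U[1] = Y
Query 3: D[3] = G
Query 4: R[0] = W
Query 5: L[3] = W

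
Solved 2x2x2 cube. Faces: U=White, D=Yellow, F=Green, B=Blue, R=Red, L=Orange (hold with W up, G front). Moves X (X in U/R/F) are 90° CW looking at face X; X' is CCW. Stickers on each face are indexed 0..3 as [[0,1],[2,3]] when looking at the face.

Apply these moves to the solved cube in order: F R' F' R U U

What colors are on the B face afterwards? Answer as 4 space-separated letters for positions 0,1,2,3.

After move 1 (F): F=GGGG U=WWOO R=WRWR D=RRYY L=OYOY
After move 2 (R'): R=RRWW U=WBOB F=GWGO D=RGYG B=YBRB
After move 3 (F'): F=WOGG U=WBRW R=GRRW D=YYYG L=OBOO
After move 4 (R): R=RGWR U=WORG F=WYGG D=YRYY B=WBBB
After move 5 (U): U=RWGO F=RGGG R=WBWR B=OBBB L=WYOO
After move 6 (U): U=GROW F=WBGG R=OBWR B=WYBB L=RGOO
Query: B face = WYBB

Answer: W Y B B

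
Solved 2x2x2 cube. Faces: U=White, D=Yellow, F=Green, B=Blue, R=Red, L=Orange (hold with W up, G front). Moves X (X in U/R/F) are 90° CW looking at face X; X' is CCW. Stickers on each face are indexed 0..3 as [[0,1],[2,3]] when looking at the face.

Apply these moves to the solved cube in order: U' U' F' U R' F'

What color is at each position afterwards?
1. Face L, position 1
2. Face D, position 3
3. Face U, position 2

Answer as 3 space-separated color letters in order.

After move 1 (U'): U=WWWW F=OOGG R=GGRR B=RRBB L=BBOO
After move 2 (U'): U=WWWW F=BBGG R=OORR B=GGBB L=RROO
After move 3 (F'): F=BGBG U=WWOR R=YOYR D=ROYY L=RWOW
After move 4 (U): U=OWRW F=YOBG R=GGYR B=RWBB L=BGOW
After move 5 (R'): R=GRGY U=OBRR F=YWBW D=ROYG B=YWOB
After move 6 (F'): F=WWYB U=OBGG R=ORRY D=GWYG L=BROR
Query 1: L[1] = R
Query 2: D[3] = G
Query 3: U[2] = G

Answer: R G G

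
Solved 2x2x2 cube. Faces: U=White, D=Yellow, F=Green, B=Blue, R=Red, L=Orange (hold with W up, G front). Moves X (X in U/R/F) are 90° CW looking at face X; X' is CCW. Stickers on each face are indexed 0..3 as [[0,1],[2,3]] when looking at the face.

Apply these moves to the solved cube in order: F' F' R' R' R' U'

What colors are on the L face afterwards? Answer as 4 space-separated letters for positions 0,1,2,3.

After move 1 (F'): F=GGGG U=WWRR R=YRYR D=OOYY L=OWOW
After move 2 (F'): F=GGGG U=WWYY R=OROR D=WWYY L=OROR
After move 3 (R'): R=RROO U=WBYB F=GWGY D=WGYG B=YBWB
After move 4 (R'): R=RORO U=WWYY F=GBGB D=WWYY B=GBGB
After move 5 (R'): R=OORR U=WGYG F=GWGY D=WBYB B=YBWB
After move 6 (U'): U=GGWY F=ORGY R=GWRR B=OOWB L=YBOR
Query: L face = YBOR

Answer: Y B O R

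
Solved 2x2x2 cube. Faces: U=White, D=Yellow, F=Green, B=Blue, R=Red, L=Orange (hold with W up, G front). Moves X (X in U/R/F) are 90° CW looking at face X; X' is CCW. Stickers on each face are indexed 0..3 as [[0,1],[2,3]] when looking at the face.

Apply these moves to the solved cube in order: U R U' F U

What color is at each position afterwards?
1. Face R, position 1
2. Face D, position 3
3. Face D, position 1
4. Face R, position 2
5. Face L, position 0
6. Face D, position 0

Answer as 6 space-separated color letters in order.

After move 1 (U): U=WWWW F=RRGG R=BBRR B=OOBB L=GGOO
After move 2 (R): R=RBRB U=WRWG F=RYGY D=YBYO B=WOWB
After move 3 (U'): U=RGWW F=GGGY R=RYRB B=RBWB L=WOOO
After move 4 (F): F=GGYG U=RGOO R=WYWB D=RRYO L=WYOB
After move 5 (U): U=OROG F=WYYG R=RBWB B=WYWB L=GGOB
Query 1: R[1] = B
Query 2: D[3] = O
Query 3: D[1] = R
Query 4: R[2] = W
Query 5: L[0] = G
Query 6: D[0] = R

Answer: B O R W G R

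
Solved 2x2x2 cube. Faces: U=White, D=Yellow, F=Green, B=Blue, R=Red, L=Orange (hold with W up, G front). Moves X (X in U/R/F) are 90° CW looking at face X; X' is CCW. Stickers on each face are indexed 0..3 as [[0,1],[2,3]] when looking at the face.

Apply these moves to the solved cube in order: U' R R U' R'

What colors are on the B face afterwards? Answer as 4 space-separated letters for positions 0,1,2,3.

Answer: W R W B

Derivation:
After move 1 (U'): U=WWWW F=OOGG R=GGRR B=RRBB L=BBOO
After move 2 (R): R=RGRG U=WOWG F=OYGY D=YBYR B=WRWB
After move 3 (R): R=RRGG U=WYWY F=OBGR D=YWYW B=GROB
After move 4 (U'): U=YYWW F=BBGR R=OBGG B=RROB L=GROO
After move 5 (R'): R=BGOG U=YOWR F=BYGW D=YBYR B=WRWB
Query: B face = WRWB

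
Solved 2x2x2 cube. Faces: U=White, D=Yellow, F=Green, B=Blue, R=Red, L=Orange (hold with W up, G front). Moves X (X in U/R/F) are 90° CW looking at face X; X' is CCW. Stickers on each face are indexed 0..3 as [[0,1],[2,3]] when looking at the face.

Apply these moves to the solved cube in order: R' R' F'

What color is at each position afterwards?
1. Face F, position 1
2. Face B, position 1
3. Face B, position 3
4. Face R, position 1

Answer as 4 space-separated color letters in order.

After move 1 (R'): R=RRRR U=WBWB F=GWGW D=YGYG B=YBYB
After move 2 (R'): R=RRRR U=WYWY F=GBGB D=YWYW B=GBGB
After move 3 (F'): F=BBGG U=WYRR R=WRYR D=OOYW L=OYOW
Query 1: F[1] = B
Query 2: B[1] = B
Query 3: B[3] = B
Query 4: R[1] = R

Answer: B B B R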